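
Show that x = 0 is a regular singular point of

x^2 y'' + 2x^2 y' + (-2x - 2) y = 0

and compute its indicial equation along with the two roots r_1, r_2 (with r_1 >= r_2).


Divide by x^2 to reach normal form y'' + P_1(x) y' + P_2(x) y = 0 with P_1(x) = 2 and P_2(x) = -2/x - 2/x^2.
x = 0 is a singular point because the y-coefficient -2/x - 2/x^2 has a pole at x = 0.
It is a regular singular point because x P_1(x) = p(x) = 2x and x^2 P_2(x) = q(x) = -2x - 2 are polynomials, hence analytic at x = 0.
p(0) = 0,  q(0) = -2.
Indicial equation: r(r-1) + p(0) r + q(0) = 0, i.e. r^2 + (p(0) - 1) r + q(0) = 0, i.e. r^2 - 1 r - 2 = 0.
Discriminant: (-1)^2 - 4(-2) = 9, so r = (1 ± 3)/2.
Solving: r_1 = 2, r_2 = -1.

indicial: r^2 - 1 r - 2 = 0; roots r_1 = 2, r_2 = -1


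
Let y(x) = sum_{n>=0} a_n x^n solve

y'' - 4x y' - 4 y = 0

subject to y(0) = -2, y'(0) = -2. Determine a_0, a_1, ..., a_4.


Ansatz: y(x) = sum_{n>=0} a_n x^n, so y'(x) = sum_{n>=1} n a_n x^(n-1) and y''(x) = sum_{n>=2} n(n-1) a_n x^(n-2).
Substitute into P(x) y'' + Q(x) y' + R(x) y = 0 with P(x) = 1, Q(x) = -4x, R(x) = -4, and match powers of x.
Initial conditions: a_0 = -2, a_1 = -2.
Setting the coefficient of each power of x to zero and solving order by order (substituting the coefficients already found):
  x^0: 2 a_2 - 4 a_0 = 0  ->  2 a_2 = 4 a_0 = -8  ->  a_2 = -4
  x^1: 6 a_3 - 8 a_1 = 0  ->  6 a_3 = 8 a_1 = -16  ->  a_3 = -8/3
  x^2: 12 a_4 - 12 a_2 = 0  ->  12 a_4 = 12 a_2 = -48  ->  a_4 = -4
Truncated series: y(x) = -2 - 2 x - 4 x^2 - (8/3) x^3 - 4 x^4 + O(x^5).

a_0 = -2; a_1 = -2; a_2 = -4; a_3 = -8/3; a_4 = -4


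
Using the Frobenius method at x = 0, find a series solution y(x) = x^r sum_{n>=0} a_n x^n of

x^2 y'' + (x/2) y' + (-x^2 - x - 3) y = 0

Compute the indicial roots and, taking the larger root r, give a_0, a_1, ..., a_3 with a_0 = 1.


Write in Frobenius form y'' + (p(x)/x) y' + (q(x)/x^2) y = 0:
  p(x) = 1/2,  q(x) = -x^2 - x - 3.
Indicial equation: r(r-1) + (1/2) r + (-3) = 0 -> roots r_1 = 2, r_2 = -3/2.
Take r = r_1 = 2. Let y(x) = x^r sum_{n>=0} a_n x^n with a_0 = 1.
Substitute y = x^r sum a_n x^n and match x^{r+n}. The recurrence is
  D(n) a_n - 1 a_{n-1} - 1 a_{n-2} = 0,  where D(n) = (r+n)(r+n-1) + (1/2)(r+n) + (-3).
  a_n = [1 a_{n-1} + 1 a_{n-2}] / D(n).
Since the indicial polynomial factors as (r - r_1)(r - r_2), D(n) = (r_1 + n - r_1)(r_1 + n - r_2) = n(n + 7/2).
Evaluating step by step (a_0 = 1):
  n = 1: D(1) = 1(1 + 7/2) = 9/2; numerator = 1(1) = 1; a_1 = (1)/(9/2) = 2/9
  n = 2: D(2) = 2(2 + 7/2) = 11; numerator = 1(2/9) + 1(1) = 11/9; a_2 = (11/9)/(11) = 1/9
  n = 3: D(3) = 3(3 + 7/2) = 39/2; numerator = 1(1/9) + 1(2/9) = 1/3; a_3 = (1/3)/(39/2) = 2/117

r = 2; a_0 = 1; a_1 = 2/9; a_2 = 1/9; a_3 = 2/117


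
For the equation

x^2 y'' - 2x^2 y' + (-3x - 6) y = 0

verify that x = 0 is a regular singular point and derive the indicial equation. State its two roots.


Divide by x^2 to reach normal form y'' + P_1(x) y' + P_2(x) y = 0 with P_1(x) = -2 and P_2(x) = -3/x - 6/x^2.
x = 0 is a singular point because the y-coefficient -3/x - 6/x^2 has a pole at x = 0.
It is a regular singular point because x P_1(x) = p(x) = -2x and x^2 P_2(x) = q(x) = -3x - 6 are polynomials, hence analytic at x = 0.
p(0) = 0,  q(0) = -6.
Indicial equation: r(r-1) + p(0) r + q(0) = 0, i.e. r^2 + (p(0) - 1) r + q(0) = 0, i.e. r^2 - 1 r - 6 = 0.
Discriminant: (-1)^2 - 4(-6) = 25, so r = (1 ± 5)/2.
Solving: r_1 = 3, r_2 = -2.

indicial: r^2 - 1 r - 6 = 0; roots r_1 = 3, r_2 = -2


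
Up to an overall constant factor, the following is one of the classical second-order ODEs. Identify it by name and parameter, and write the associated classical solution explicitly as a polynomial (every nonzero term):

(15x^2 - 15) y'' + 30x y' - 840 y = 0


All three coefficients share the factor -15; dividing through by -15 gives  (1 - x^2) y'' - 2x y' + 56 y = 0.
This matches the Legendre equation (1 - x^2) y'' - 2x y' + n(n+1) y = 0 (note the -2x y' term) with n(n+1) = 56, so n = 7; the polynomial solution is P_7(x).
With y = sum_k a_k x^k, matching x^k gives (k+2)(k+1) a_{k+2} = [k(k+1) - n(n+1)] a_k = (k - 7)(k + 8) a_k. The right side vanishes at k = 7, so the series with the parity of 7 terminates at degree 7.
Standard normalization (P_n(1) = 1): leading coefficient (2n)!/(2^n (n!)^2) = 87178291200/(128*25401600) = 429/16, so a_7 = 429/16. Work downward with a_k = (k+1)(k+2) a_{k+2} / ((k - 7)(k + 8)):
  a_5 = (6)(7)(429/16) / ((5 - 7)(5 + 8)) = (9009/8)/(-26) = -693/16
  a_3 = (4)(5)(-693/16) / ((3 - 7)(3 + 8)) = (-3465/4)/(-44) = 315/16
  a_1 = (2)(3)(315/16) / ((1 - 7)(1 + 8)) = (945/8)/(-54) = -35/16
Hence P_7(x) = 429 x^7/16 - 693 x^5/16 + 315 x^3/16 - 35 x/16.

P_7(x); series = 429 x^7/16 - 693 x^5/16 + 315 x^3/16 - 35 x/16


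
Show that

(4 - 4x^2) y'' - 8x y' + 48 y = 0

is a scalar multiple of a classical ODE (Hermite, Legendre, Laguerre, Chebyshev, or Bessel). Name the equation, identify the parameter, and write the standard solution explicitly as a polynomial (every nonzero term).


All three coefficients share the factor 4; dividing through by 4 gives  (1 - x^2) y'' - 2x y' + 12 y = 0.
This matches the Legendre equation (1 - x^2) y'' - 2x y' + n(n+1) y = 0 (note the -2x y' term) with n(n+1) = 12, so n = 3; the polynomial solution is P_3(x).
With y = sum_k a_k x^k, matching x^k gives (k+2)(k+1) a_{k+2} = [k(k+1) - n(n+1)] a_k = (k - 3)(k + 4) a_k. The right side vanishes at k = 3, so the series with the parity of 3 terminates at degree 3.
Standard normalization (P_n(1) = 1): leading coefficient (2n)!/(2^n (n!)^2) = 720/(8*36) = 5/2, so a_3 = 5/2. Work downward with a_k = (k+1)(k+2) a_{k+2} / ((k - 3)(k + 4)):
  a_1 = (2)(3)(5/2) / ((1 - 3)(1 + 4)) = 15/(-10) = -3/2
Hence P_3(x) = 5 x^3/2 - 3 x/2.

P_3(x); series = 5 x^3/2 - 3 x/2


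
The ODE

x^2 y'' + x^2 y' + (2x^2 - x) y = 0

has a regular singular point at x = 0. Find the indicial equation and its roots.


Divide by x^2 to reach normal form y'' + P_1(x) y' + P_2(x) y = 0 with P_1(x) = 1 and P_2(x) = 2 - 1/x.
x = 0 is a singular point because the y-coefficient 2 - 1/x has a pole at x = 0.
It is a regular singular point because x P_1(x) = p(x) = x and x^2 P_2(x) = q(x) = 2x^2 - x are polynomials, hence analytic at x = 0.
p(0) = 0,  q(0) = 0.
Indicial equation: r(r-1) + p(0) r + q(0) = 0, i.e. r^2 + (p(0) - 1) r + q(0) = 0, i.e. r^2 - 1 r = 0.
Discriminant: (-1)^2 - 4(0) = 1, so r = (1 ± 1)/2.
Solving: r_1 = 1, r_2 = 0.

indicial: r^2 - 1 r = 0; roots r_1 = 1, r_2 = 0


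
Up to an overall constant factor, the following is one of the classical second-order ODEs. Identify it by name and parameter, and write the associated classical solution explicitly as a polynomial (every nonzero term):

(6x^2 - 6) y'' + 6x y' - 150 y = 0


All three coefficients share the factor -6; dividing through by -6 gives  (1 - x^2) y'' - x y' + 25 y = 0.
This matches the Chebyshev equation (1 - x^2) y'' - x y' + n^2 y = 0 (note the -x y' term, not -2x y') with n^2 = 25, so n = 5; the polynomial solution is T_5(x).
With y = sum_k a_k x^k, matching x^k gives (k+2)(k+1) a_{k+2} = (k^2 - n^2) a_k = (k - 5)(k + 5) a_k. The right side vanishes at k = 5, so the series with the parity of 5 terminates at degree 5.
Standard normalization: leading coefficient of T_n is 2^(n-1), so a_5 = 2^4 = 16. Work downward with a_k = (k+1)(k+2) a_{k+2} / ((k - 5)(k + 5)):
  a_3 = (4)(5)(16) / ((3 - 5)(3 + 5)) = 320/(-16) = -20
  a_1 = (2)(3)(-20) / ((1 - 5)(1 + 5)) = -120/(-24) = 5
Hence T_5(x) = 16 x^5 - 20 x^3 + 5 x.

T_5(x); series = 16 x^5 - 20 x^3 + 5 x


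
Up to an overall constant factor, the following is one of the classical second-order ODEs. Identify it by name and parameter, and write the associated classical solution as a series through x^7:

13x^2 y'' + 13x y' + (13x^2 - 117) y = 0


All three coefficients share the factor 13; dividing through by 13 gives  x^2 y'' + x y' + (x^2 - 9) y = 0.
This matches the Bessel equation x^2 y'' + x y' + (x^2 - nu^2) y = 0 with nu^2 = 9, so nu = 3; the solution bounded at x = 0 is J_3(x).
Frobenius at x = 0: indicial roots ±nu; for r = nu the recurrence k(k + 2nu) c_k = -c_{k-2} gives the standard series J_nu(x) = sum_{k>=0} (-1)^k / (k! (k+nu)!) (x/2)^(2k+nu). Evaluate the first 3 terms:
  k = 0: (-1)^0 / (0! * 3! * 2^3) x^3 = 1/(1*6*8) x^3 = (1/48) x^3
  k = 1: (-1)^1 / (1! * 4! * 2^5) x^5 = -1/(1*24*32) x^5 = (-1/768) x^5
  k = 2: (-1)^2 / (2! * 5! * 2^7) x^7 = 1/(2*120*128) x^7 = (1/30720) x^7
Hence J_3(x) = x^7/30720 - x^5/768 + x^3/48 + ....

J_3(x); series = x^7/30720 - x^5/768 + x^3/48


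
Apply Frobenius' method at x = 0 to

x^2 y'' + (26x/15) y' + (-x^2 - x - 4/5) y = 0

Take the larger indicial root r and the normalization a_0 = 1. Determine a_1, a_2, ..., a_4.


Write in Frobenius form y'' + (p(x)/x) y' + (q(x)/x^2) y = 0:
  p(x) = 26/15,  q(x) = -x^2 - x - 4/5.
Indicial equation: r(r-1) + (26/15) r + (-4/5) = 0 -> roots r_1 = 3/5, r_2 = -4/3.
Take r = r_1 = 3/5. Let y(x) = x^r sum_{n>=0} a_n x^n with a_0 = 1.
Substitute y = x^r sum a_n x^n and match x^{r+n}. The recurrence is
  D(n) a_n - 1 a_{n-1} - 1 a_{n-2} = 0,  where D(n) = (r+n)(r+n-1) + (26/15)(r+n) + (-4/5).
  a_n = [1 a_{n-1} + 1 a_{n-2}] / D(n).
Since the indicial polynomial factors as (r - r_1)(r - r_2), D(n) = (r_1 + n - r_1)(r_1 + n - r_2) = n(n + 29/15).
Evaluating step by step (a_0 = 1):
  n = 1: D(1) = 1(1 + 29/15) = 44/15; numerator = 1(1) = 1; a_1 = (1)/(44/15) = 15/44
  n = 2: D(2) = 2(2 + 29/15) = 118/15; numerator = 1(15/44) + 1(1) = 59/44; a_2 = (59/44)/(118/15) = 15/88
  n = 3: D(3) = 3(3 + 29/15) = 74/5; numerator = 1(15/88) + 1(15/44) = 45/88; a_3 = (45/88)/(74/5) = 225/6512
  n = 4: D(4) = 4(4 + 29/15) = 356/15; numerator = 1(225/6512) + 1(15/88) = 1335/6512; a_4 = (1335/6512)/(356/15) = 225/26048

r = 3/5; a_0 = 1; a_1 = 15/44; a_2 = 15/88; a_3 = 225/6512; a_4 = 225/26048


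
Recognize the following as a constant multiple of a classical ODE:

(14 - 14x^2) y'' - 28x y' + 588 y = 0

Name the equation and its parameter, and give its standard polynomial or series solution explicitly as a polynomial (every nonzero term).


All three coefficients share the factor 14; dividing through by 14 gives  (1 - x^2) y'' - 2x y' + 42 y = 0.
This matches the Legendre equation (1 - x^2) y'' - 2x y' + n(n+1) y = 0 (note the -2x y' term) with n(n+1) = 42, so n = 6; the polynomial solution is P_6(x).
With y = sum_k a_k x^k, matching x^k gives (k+2)(k+1) a_{k+2} = [k(k+1) - n(n+1)] a_k = (k - 6)(k + 7) a_k. The right side vanishes at k = 6, so the series with the parity of 6 terminates at degree 6.
Standard normalization (P_n(1) = 1): leading coefficient (2n)!/(2^n (n!)^2) = 479001600/(64*518400) = 231/16, so a_6 = 231/16. Work downward with a_k = (k+1)(k+2) a_{k+2} / ((k - 6)(k + 7)):
  a_4 = (5)(6)(231/16) / ((4 - 6)(4 + 7)) = (3465/8)/(-22) = -315/16
  a_2 = (3)(4)(-315/16) / ((2 - 6)(2 + 7)) = (-945/4)/(-36) = 105/16
  a_0 = (1)(2)(105/16) / ((0 - 6)(0 + 7)) = (105/8)/(-42) = -5/16
Hence P_6(x) = 231 x^6/16 - 315 x^4/16 + 105 x^2/16 - 5/16.

P_6(x); series = 231 x^6/16 - 315 x^4/16 + 105 x^2/16 - 5/16


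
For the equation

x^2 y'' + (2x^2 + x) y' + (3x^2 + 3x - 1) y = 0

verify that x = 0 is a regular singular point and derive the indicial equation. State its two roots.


Divide by x^2 to reach normal form y'' + P_1(x) y' + P_2(x) y = 0 with P_1(x) = 2 + 1/x and P_2(x) = 3 + 3/x - 1/x^2.
x = 0 is a singular point because the y'-coefficient 2 + 1/x has a pole at x = 0 and the y-coefficient 3 + 3/x - 1/x^2 has a pole at x = 0.
It is a regular singular point because x P_1(x) = p(x) = 2x + 1 and x^2 P_2(x) = q(x) = 3x^2 + 3x - 1 are polynomials, hence analytic at x = 0.
p(0) = 1,  q(0) = -1.
Indicial equation: r(r-1) + p(0) r + q(0) = 0, i.e. r^2 + (p(0) - 1) r + q(0) = 0, i.e. r^2 - 1 = 0.
Discriminant: (0)^2 - 4(-1) = 4, so r = (0 ± 2)/2.
Solving: r_1 = 1, r_2 = -1.

indicial: r^2 - 1 = 0; roots r_1 = 1, r_2 = -1


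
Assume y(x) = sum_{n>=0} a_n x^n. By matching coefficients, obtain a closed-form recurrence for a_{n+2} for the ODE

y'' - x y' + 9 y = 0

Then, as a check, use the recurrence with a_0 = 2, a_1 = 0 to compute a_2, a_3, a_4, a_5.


Substitute y = sum_n a_n x^n.
y''(x) has coefficient (n+2)(n+1) a_{n+2} at x^n;
-x y'(x) has coefficient -n a_n at x^n (shift);
9 y(x) has coefficient 9 a_n at x^n.
Matching x^n: (n+2)(n+1) a_{n+2} + (-n + 9) a_n = 0.
Thus a_{n+2} = (n - 9) / ((n+1)(n+2)) * a_n.

Check with a_0 = 2, a_1 = 0 (apply the recurrence for n = 0, 1, 2, 3): a_0 = 2, a_1 = 0, a_2 = -9, a_3 = 0, a_4 = 21/4, a_5 = 0.

a_(n+2) = (n - 9) / ((n+1)(n+2)) * a_n; check: a_0 = 2, a_1 = 0, a_2 = -9, a_3 = 0, a_4 = 21/4, a_5 = 0


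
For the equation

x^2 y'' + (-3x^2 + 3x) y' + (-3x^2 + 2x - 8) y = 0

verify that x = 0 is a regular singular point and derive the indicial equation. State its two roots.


Divide by x^2 to reach normal form y'' + P_1(x) y' + P_2(x) y = 0 with P_1(x) = -3 + 3/x and P_2(x) = -3 + 2/x - 8/x^2.
x = 0 is a singular point because the y'-coefficient -3 + 3/x has a pole at x = 0 and the y-coefficient -3 + 2/x - 8/x^2 has a pole at x = 0.
It is a regular singular point because x P_1(x) = p(x) = 3 - 3x and x^2 P_2(x) = q(x) = -3x^2 + 2x - 8 are polynomials, hence analytic at x = 0.
p(0) = 3,  q(0) = -8.
Indicial equation: r(r-1) + p(0) r + q(0) = 0, i.e. r^2 + (p(0) - 1) r + q(0) = 0, i.e. r^2 + 2 r - 8 = 0.
Discriminant: (2)^2 - 4(-8) = 36, so r = (-2 ± 6)/2.
Solving: r_1 = 2, r_2 = -4.

indicial: r^2 + 2 r - 8 = 0; roots r_1 = 2, r_2 = -4


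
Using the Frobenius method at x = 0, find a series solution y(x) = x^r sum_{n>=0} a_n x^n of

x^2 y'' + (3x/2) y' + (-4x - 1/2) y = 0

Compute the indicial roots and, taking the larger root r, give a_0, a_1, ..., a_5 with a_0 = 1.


Write in Frobenius form y'' + (p(x)/x) y' + (q(x)/x^2) y = 0:
  p(x) = 3/2,  q(x) = -4x - 1/2.
Indicial equation: r(r-1) + (3/2) r + (-1/2) = 0 -> roots r_1 = 1/2, r_2 = -1.
Take r = r_1 = 1/2. Let y(x) = x^r sum_{n>=0} a_n x^n with a_0 = 1.
Substitute y = x^r sum a_n x^n and match x^{r+n}. The recurrence is
  D(n) a_n - 4 a_{n-1} = 0,  where D(n) = (r+n)(r+n-1) + (3/2)(r+n) + (-1/2).
  a_n = 4 / D(n) * a_{n-1}.
Since the indicial polynomial factors as (r - r_1)(r - r_2), D(n) = (r_1 + n - r_1)(r_1 + n - r_2) = n(n + 3/2).
Evaluating step by step (a_0 = 1):
  n = 1: D(1) = 1(1 + 3/2) = 5/2; numerator = 4(1) = 4; a_1 = (4)/(5/2) = 8/5
  n = 2: D(2) = 2(2 + 3/2) = 7; numerator = 4(8/5) = 32/5; a_2 = (32/5)/(7) = 32/35
  n = 3: D(3) = 3(3 + 3/2) = 27/2; numerator = 4(32/35) = 128/35; a_3 = (128/35)/(27/2) = 256/945
  n = 4: D(4) = 4(4 + 3/2) = 22; numerator = 4(256/945) = 1024/945; a_4 = (1024/945)/(22) = 512/10395
  n = 5: D(5) = 5(5 + 3/2) = 65/2; numerator = 4(512/10395) = 2048/10395; a_5 = (2048/10395)/(65/2) = 4096/675675

r = 1/2; a_0 = 1; a_1 = 8/5; a_2 = 32/35; a_3 = 256/945; a_4 = 512/10395; a_5 = 4096/675675


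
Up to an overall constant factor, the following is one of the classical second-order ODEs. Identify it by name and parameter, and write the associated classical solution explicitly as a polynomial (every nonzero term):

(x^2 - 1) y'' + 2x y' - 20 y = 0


All three coefficients share the factor -1; dividing through by -1 gives  (1 - x^2) y'' - 2x y' + 20 y = 0.
This matches the Legendre equation (1 - x^2) y'' - 2x y' + n(n+1) y = 0 (note the -2x y' term) with n(n+1) = 20, so n = 4; the polynomial solution is P_4(x).
With y = sum_k a_k x^k, matching x^k gives (k+2)(k+1) a_{k+2} = [k(k+1) - n(n+1)] a_k = (k - 4)(k + 5) a_k. The right side vanishes at k = 4, so the series with the parity of 4 terminates at degree 4.
Standard normalization (P_n(1) = 1): leading coefficient (2n)!/(2^n (n!)^2) = 40320/(16*576) = 35/8, so a_4 = 35/8. Work downward with a_k = (k+1)(k+2) a_{k+2} / ((k - 4)(k + 5)):
  a_2 = (3)(4)(35/8) / ((2 - 4)(2 + 5)) = (105/2)/(-14) = -15/4
  a_0 = (1)(2)(-15/4) / ((0 - 4)(0 + 5)) = (-15/2)/(-20) = 3/8
Hence P_4(x) = 35 x^4/8 - 15 x^2/4 + 3/8.

P_4(x); series = 35 x^4/8 - 15 x^2/4 + 3/8


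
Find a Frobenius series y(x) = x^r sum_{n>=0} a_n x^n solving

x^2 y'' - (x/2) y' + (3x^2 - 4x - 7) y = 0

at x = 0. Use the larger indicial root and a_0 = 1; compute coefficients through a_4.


Write in Frobenius form y'' + (p(x)/x) y' + (q(x)/x^2) y = 0:
  p(x) = -1/2,  q(x) = 3x^2 - 4x - 7.
Indicial equation: r(r-1) + (-1/2) r + (-7) = 0 -> roots r_1 = 7/2, r_2 = -2.
Take r = r_1 = 7/2. Let y(x) = x^r sum_{n>=0} a_n x^n with a_0 = 1.
Substitute y = x^r sum a_n x^n and match x^{r+n}. The recurrence is
  D(n) a_n - 4 a_{n-1} + 3 a_{n-2} = 0,  where D(n) = (r+n)(r+n-1) + (-1/2)(r+n) + (-7).
  a_n = [4 a_{n-1} - 3 a_{n-2}] / D(n).
Since the indicial polynomial factors as (r - r_1)(r - r_2), D(n) = (r_1 + n - r_1)(r_1 + n - r_2) = n(n + 11/2).
Evaluating step by step (a_0 = 1):
  n = 1: D(1) = 1(1 + 11/2) = 13/2; numerator = 4(1) = 4; a_1 = (4)/(13/2) = 8/13
  n = 2: D(2) = 2(2 + 11/2) = 15; numerator = 4(8/13) - 3(1) = -7/13; a_2 = (-7/13)/(15) = -7/195
  n = 3: D(3) = 3(3 + 11/2) = 51/2; numerator = 4(-7/195) - 3(8/13) = -388/195; a_3 = (-388/195)/(51/2) = -776/9945
  n = 4: D(4) = 4(4 + 11/2) = 38; numerator = 4(-776/9945) - 3(-7/195) = -2033/9945; a_4 = (-2033/9945)/(38) = -107/19890

r = 7/2; a_0 = 1; a_1 = 8/13; a_2 = -7/195; a_3 = -776/9945; a_4 = -107/19890


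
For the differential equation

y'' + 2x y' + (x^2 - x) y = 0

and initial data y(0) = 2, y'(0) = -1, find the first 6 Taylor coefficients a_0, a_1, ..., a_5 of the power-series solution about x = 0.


Ansatz: y(x) = sum_{n>=0} a_n x^n, so y'(x) = sum_{n>=1} n a_n x^(n-1) and y''(x) = sum_{n>=2} n(n-1) a_n x^(n-2).
Substitute into P(x) y'' + Q(x) y' + R(x) y = 0 with P(x) = 1, Q(x) = 2x, R(x) = x^2 - x, and match powers of x.
Initial conditions: a_0 = 2, a_1 = -1.
Setting the coefficient of each power of x to zero and solving order by order (substituting the coefficients already found):
  x^0: 2 a_2 = 0  ->  a_2 = 0
  x^1: 6 a_3 + 2 a_1 - a_0 = 0  ->  6 a_3 = -2 a_1 + a_0 = 4  ->  a_3 = 2/3
  x^2: 12 a_4 + 4 a_2 - a_1 + a_0 = 0  ->  12 a_4 = -4 a_2 + a_1 - a_0 = -3  ->  a_4 = -1/4
  x^3: 20 a_5 + 6 a_3 - a_2 + a_1 = 0  ->  20 a_5 = -6 a_3 + a_2 - a_1 = -3  ->  a_5 = -3/20
Truncated series: y(x) = 2 - x + (2/3) x^3 - (1/4) x^4 - (3/20) x^5 + O(x^6).

a_0 = 2; a_1 = -1; a_2 = 0; a_3 = 2/3; a_4 = -1/4; a_5 = -3/20


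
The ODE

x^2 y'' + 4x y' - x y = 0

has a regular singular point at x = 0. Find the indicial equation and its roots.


Divide by x^2 to reach normal form y'' + P_1(x) y' + P_2(x) y = 0 with P_1(x) = 4/x and P_2(x) = -1/x.
x = 0 is a singular point because the y'-coefficient 4/x has a pole at x = 0 and the y-coefficient -1/x has a pole at x = 0.
It is a regular singular point because x P_1(x) = p(x) = 4 and x^2 P_2(x) = q(x) = -x are polynomials, hence analytic at x = 0.
p(0) = 4,  q(0) = 0.
Indicial equation: r(r-1) + p(0) r + q(0) = 0, i.e. r^2 + (p(0) - 1) r + q(0) = 0, i.e. r^2 + 3 r = 0.
Discriminant: (3)^2 - 4(0) = 9, so r = (-3 ± 3)/2.
Solving: r_1 = 0, r_2 = -3.

indicial: r^2 + 3 r = 0; roots r_1 = 0, r_2 = -3


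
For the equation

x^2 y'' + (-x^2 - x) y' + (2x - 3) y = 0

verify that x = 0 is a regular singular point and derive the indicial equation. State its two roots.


Divide by x^2 to reach normal form y'' + P_1(x) y' + P_2(x) y = 0 with P_1(x) = -1 - 1/x and P_2(x) = 2/x - 3/x^2.
x = 0 is a singular point because the y'-coefficient -1 - 1/x has a pole at x = 0 and the y-coefficient 2/x - 3/x^2 has a pole at x = 0.
It is a regular singular point because x P_1(x) = p(x) = -x - 1 and x^2 P_2(x) = q(x) = 2x - 3 are polynomials, hence analytic at x = 0.
p(0) = -1,  q(0) = -3.
Indicial equation: r(r-1) + p(0) r + q(0) = 0, i.e. r^2 + (p(0) - 1) r + q(0) = 0, i.e. r^2 - 2 r - 3 = 0.
Discriminant: (-2)^2 - 4(-3) = 16, so r = (2 ± 4)/2.
Solving: r_1 = 3, r_2 = -1.

indicial: r^2 - 2 r - 3 = 0; roots r_1 = 3, r_2 = -1


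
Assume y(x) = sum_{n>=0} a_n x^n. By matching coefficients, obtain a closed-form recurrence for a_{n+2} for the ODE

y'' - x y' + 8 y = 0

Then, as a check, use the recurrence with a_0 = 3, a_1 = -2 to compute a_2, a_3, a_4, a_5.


Substitute y = sum_n a_n x^n.
y''(x) has coefficient (n+2)(n+1) a_{n+2} at x^n;
-x y'(x) has coefficient -n a_n at x^n (shift);
8 y(x) has coefficient 8 a_n at x^n.
Matching x^n: (n+2)(n+1) a_{n+2} + (-n + 8) a_n = 0.
Thus a_{n+2} = (n - 8) / ((n+1)(n+2)) * a_n.

Check with a_0 = 3, a_1 = -2 (apply the recurrence for n = 0, 1, 2, 3): a_0 = 3, a_1 = -2, a_2 = -12, a_3 = 7/3, a_4 = 6, a_5 = -7/12.

a_(n+2) = (n - 8) / ((n+1)(n+2)) * a_n; check: a_0 = 3, a_1 = -2, a_2 = -12, a_3 = 7/3, a_4 = 6, a_5 = -7/12


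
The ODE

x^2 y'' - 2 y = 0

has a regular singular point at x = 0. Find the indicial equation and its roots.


Divide by x^2 to reach normal form y'' + P_1(x) y' + P_2(x) y = 0 with P_1(x) = 0 and P_2(x) = -2/x^2.
x = 0 is a singular point because the y-coefficient -2/x^2 has a pole at x = 0.
It is a regular singular point because x P_1(x) = p(x) = 0 and x^2 P_2(x) = q(x) = -2 are polynomials, hence analytic at x = 0.
p(0) = 0,  q(0) = -2.
Indicial equation: r(r-1) + p(0) r + q(0) = 0, i.e. r^2 + (p(0) - 1) r + q(0) = 0, i.e. r^2 - 1 r - 2 = 0.
Discriminant: (-1)^2 - 4(-2) = 9, so r = (1 ± 3)/2.
Solving: r_1 = 2, r_2 = -1.

indicial: r^2 - 1 r - 2 = 0; roots r_1 = 2, r_2 = -1


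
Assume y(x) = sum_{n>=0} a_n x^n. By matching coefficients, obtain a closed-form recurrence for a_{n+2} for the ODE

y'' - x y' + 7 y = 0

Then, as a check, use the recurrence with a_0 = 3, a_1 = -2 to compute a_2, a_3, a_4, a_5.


Substitute y = sum_n a_n x^n.
y''(x) has coefficient (n+2)(n+1) a_{n+2} at x^n;
-x y'(x) has coefficient -n a_n at x^n (shift);
7 y(x) has coefficient 7 a_n at x^n.
Matching x^n: (n+2)(n+1) a_{n+2} + (-n + 7) a_n = 0.
Thus a_{n+2} = (n - 7) / ((n+1)(n+2)) * a_n.

Check with a_0 = 3, a_1 = -2 (apply the recurrence for n = 0, 1, 2, 3): a_0 = 3, a_1 = -2, a_2 = -21/2, a_3 = 2, a_4 = 35/8, a_5 = -2/5.

a_(n+2) = (n - 7) / ((n+1)(n+2)) * a_n; check: a_0 = 3, a_1 = -2, a_2 = -21/2, a_3 = 2, a_4 = 35/8, a_5 = -2/5


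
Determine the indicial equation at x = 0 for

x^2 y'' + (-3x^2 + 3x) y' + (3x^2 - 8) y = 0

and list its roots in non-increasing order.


Divide by x^2 to reach normal form y'' + P_1(x) y' + P_2(x) y = 0 with P_1(x) = -3 + 3/x and P_2(x) = 3 - 8/x^2.
x = 0 is a singular point because the y'-coefficient -3 + 3/x has a pole at x = 0 and the y-coefficient 3 - 8/x^2 has a pole at x = 0.
It is a regular singular point because x P_1(x) = p(x) = 3 - 3x and x^2 P_2(x) = q(x) = 3x^2 - 8 are polynomials, hence analytic at x = 0.
p(0) = 3,  q(0) = -8.
Indicial equation: r(r-1) + p(0) r + q(0) = 0, i.e. r^2 + (p(0) - 1) r + q(0) = 0, i.e. r^2 + 2 r - 8 = 0.
Discriminant: (2)^2 - 4(-8) = 36, so r = (-2 ± 6)/2.
Solving: r_1 = 2, r_2 = -4.

indicial: r^2 + 2 r - 8 = 0; roots r_1 = 2, r_2 = -4


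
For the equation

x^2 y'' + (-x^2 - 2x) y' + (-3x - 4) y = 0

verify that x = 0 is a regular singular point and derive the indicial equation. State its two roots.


Divide by x^2 to reach normal form y'' + P_1(x) y' + P_2(x) y = 0 with P_1(x) = -1 - 2/x and P_2(x) = -3/x - 4/x^2.
x = 0 is a singular point because the y'-coefficient -1 - 2/x has a pole at x = 0 and the y-coefficient -3/x - 4/x^2 has a pole at x = 0.
It is a regular singular point because x P_1(x) = p(x) = -x - 2 and x^2 P_2(x) = q(x) = -3x - 4 are polynomials, hence analytic at x = 0.
p(0) = -2,  q(0) = -4.
Indicial equation: r(r-1) + p(0) r + q(0) = 0, i.e. r^2 + (p(0) - 1) r + q(0) = 0, i.e. r^2 - 3 r - 4 = 0.
Discriminant: (-3)^2 - 4(-4) = 25, so r = (3 ± 5)/2.
Solving: r_1 = 4, r_2 = -1.

indicial: r^2 - 3 r - 4 = 0; roots r_1 = 4, r_2 = -1


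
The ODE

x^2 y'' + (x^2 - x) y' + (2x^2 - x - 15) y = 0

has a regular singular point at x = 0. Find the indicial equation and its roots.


Divide by x^2 to reach normal form y'' + P_1(x) y' + P_2(x) y = 0 with P_1(x) = 1 - 1/x and P_2(x) = 2 - 1/x - 15/x^2.
x = 0 is a singular point because the y'-coefficient 1 - 1/x has a pole at x = 0 and the y-coefficient 2 - 1/x - 15/x^2 has a pole at x = 0.
It is a regular singular point because x P_1(x) = p(x) = x - 1 and x^2 P_2(x) = q(x) = 2x^2 - x - 15 are polynomials, hence analytic at x = 0.
p(0) = -1,  q(0) = -15.
Indicial equation: r(r-1) + p(0) r + q(0) = 0, i.e. r^2 + (p(0) - 1) r + q(0) = 0, i.e. r^2 - 2 r - 15 = 0.
Discriminant: (-2)^2 - 4(-15) = 64, so r = (2 ± 8)/2.
Solving: r_1 = 5, r_2 = -3.

indicial: r^2 - 2 r - 15 = 0; roots r_1 = 5, r_2 = -3


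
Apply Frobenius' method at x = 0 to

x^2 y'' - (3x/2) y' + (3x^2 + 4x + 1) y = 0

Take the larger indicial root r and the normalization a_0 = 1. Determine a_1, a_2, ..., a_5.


Write in Frobenius form y'' + (p(x)/x) y' + (q(x)/x^2) y = 0:
  p(x) = -3/2,  q(x) = 3x^2 + 4x + 1.
Indicial equation: r(r-1) + (-3/2) r + (1) = 0 -> roots r_1 = 2, r_2 = 1/2.
Take r = r_1 = 2. Let y(x) = x^r sum_{n>=0} a_n x^n with a_0 = 1.
Substitute y = x^r sum a_n x^n and match x^{r+n}. The recurrence is
  D(n) a_n + 4 a_{n-1} + 3 a_{n-2} = 0,  where D(n) = (r+n)(r+n-1) + (-3/2)(r+n) + (1).
  a_n = [-4 a_{n-1} - 3 a_{n-2}] / D(n).
Since the indicial polynomial factors as (r - r_1)(r - r_2), D(n) = (r_1 + n - r_1)(r_1 + n - r_2) = n(n + 3/2).
Evaluating step by step (a_0 = 1):
  n = 1: D(1) = 1(1 + 3/2) = 5/2; numerator = -4(1) = -4; a_1 = (-4)/(5/2) = -8/5
  n = 2: D(2) = 2(2 + 3/2) = 7; numerator = -4(-8/5) - 3(1) = 17/5; a_2 = (17/5)/(7) = 17/35
  n = 3: D(3) = 3(3 + 3/2) = 27/2; numerator = -4(17/35) - 3(-8/5) = 20/7; a_3 = (20/7)/(27/2) = 40/189
  n = 4: D(4) = 4(4 + 3/2) = 22; numerator = -4(40/189) - 3(17/35) = -311/135; a_4 = (-311/135)/(22) = -311/2970
  n = 5: D(5) = 5(5 + 3/2) = 65/2; numerator = -4(-311/2970) - 3(40/189) = -2246/10395; a_5 = (-2246/10395)/(65/2) = -4492/675675

r = 2; a_0 = 1; a_1 = -8/5; a_2 = 17/35; a_3 = 40/189; a_4 = -311/2970; a_5 = -4492/675675


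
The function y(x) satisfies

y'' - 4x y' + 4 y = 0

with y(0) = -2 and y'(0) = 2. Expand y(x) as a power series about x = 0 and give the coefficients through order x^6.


Ansatz: y(x) = sum_{n>=0} a_n x^n, so y'(x) = sum_{n>=1} n a_n x^(n-1) and y''(x) = sum_{n>=2} n(n-1) a_n x^(n-2).
Substitute into P(x) y'' + Q(x) y' + R(x) y = 0 with P(x) = 1, Q(x) = -4x, R(x) = 4, and match powers of x.
Initial conditions: a_0 = -2, a_1 = 2.
Setting the coefficient of each power of x to zero and solving order by order (substituting the coefficients already found):
  x^0: 2 a_2 + 4 a_0 = 0  ->  2 a_2 = -4 a_0 = 8  ->  a_2 = 4
  x^1: 6 a_3 = 0  ->  a_3 = 0
  x^2: 12 a_4 - 4 a_2 = 0  ->  12 a_4 = 4 a_2 = 16  ->  a_4 = 4/3
  x^3: 20 a_5 - 8 a_3 = 0  ->  20 a_5 = 8 a_3 = 0  ->  a_5 = 0
  x^4: 30 a_6 - 12 a_4 = 0  ->  30 a_6 = 12 a_4 = 16  ->  a_6 = 8/15
Truncated series: y(x) = -2 + 2 x + 4 x^2 + (4/3) x^4 + (8/15) x^6 + O(x^7).

a_0 = -2; a_1 = 2; a_2 = 4; a_3 = 0; a_4 = 4/3; a_5 = 0; a_6 = 8/15


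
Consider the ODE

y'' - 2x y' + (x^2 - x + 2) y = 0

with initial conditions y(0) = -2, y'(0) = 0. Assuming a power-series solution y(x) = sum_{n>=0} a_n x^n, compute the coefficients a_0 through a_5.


Ansatz: y(x) = sum_{n>=0} a_n x^n, so y'(x) = sum_{n>=1} n a_n x^(n-1) and y''(x) = sum_{n>=2} n(n-1) a_n x^(n-2).
Substitute into P(x) y'' + Q(x) y' + R(x) y = 0 with P(x) = 1, Q(x) = -2x, R(x) = x^2 - x + 2, and match powers of x.
Initial conditions: a_0 = -2, a_1 = 0.
Setting the coefficient of each power of x to zero and solving order by order (substituting the coefficients already found):
  x^0: 2 a_2 + 2 a_0 = 0  ->  2 a_2 = -2 a_0 = 4  ->  a_2 = 2
  x^1: 6 a_3 - a_0 = 0  ->  6 a_3 = a_0 = -2  ->  a_3 = -1/3
  x^2: 12 a_4 - 2 a_2 - a_1 + a_0 = 0  ->  12 a_4 = 2 a_2 + a_1 - a_0 = 6  ->  a_4 = 1/2
  x^3: 20 a_5 - 4 a_3 - a_2 + a_1 = 0  ->  20 a_5 = 4 a_3 + a_2 - a_1 = 2/3  ->  a_5 = 1/30
Truncated series: y(x) = -2 + 2 x^2 - (1/3) x^3 + (1/2) x^4 + (1/30) x^5 + O(x^6).

a_0 = -2; a_1 = 0; a_2 = 2; a_3 = -1/3; a_4 = 1/2; a_5 = 1/30


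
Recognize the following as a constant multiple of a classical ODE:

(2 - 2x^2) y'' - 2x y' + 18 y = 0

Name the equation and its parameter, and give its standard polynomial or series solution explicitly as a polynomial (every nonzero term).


All three coefficients share the factor 2; dividing through by 2 gives  (1 - x^2) y'' - x y' + 9 y = 0.
This matches the Chebyshev equation (1 - x^2) y'' - x y' + n^2 y = 0 (note the -x y' term, not -2x y') with n^2 = 9, so n = 3; the polynomial solution is T_3(x).
With y = sum_k a_k x^k, matching x^k gives (k+2)(k+1) a_{k+2} = (k^2 - n^2) a_k = (k - 3)(k + 3) a_k. The right side vanishes at k = 3, so the series with the parity of 3 terminates at degree 3.
Standard normalization: leading coefficient of T_n is 2^(n-1), so a_3 = 2^2 = 4. Work downward with a_k = (k+1)(k+2) a_{k+2} / ((k - 3)(k + 3)):
  a_1 = (2)(3)(4) / ((1 - 3)(1 + 3)) = 24/(-8) = -3
Hence T_3(x) = 4 x^3 - 3 x.

T_3(x); series = 4 x^3 - 3 x


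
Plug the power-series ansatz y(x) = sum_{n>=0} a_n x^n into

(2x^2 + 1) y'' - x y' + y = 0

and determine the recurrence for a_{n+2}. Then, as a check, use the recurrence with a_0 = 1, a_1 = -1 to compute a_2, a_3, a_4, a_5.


Substitute y = sum_n a_n x^n.
(1 + 2 x^2) y'' contributes (n+2)(n+1) a_{n+2} + 2 n(n-1) a_n at x^n.
-x y'(x) contributes -n a_n at x^n.
y(x) contributes 1 a_n at x^n.
Matching x^n: (n+2)(n+1) a_{n+2} + (2 n(n-1) - n + 1) a_n = 0.
Thus a_{n+2} = (-2 n(n-1) + n - 1) / ((n+1)(n+2)) * a_n.

Check with a_0 = 1, a_1 = -1 (apply the recurrence for n = 0, 1, 2, 3): a_0 = 1, a_1 = -1, a_2 = -1/2, a_3 = 0, a_4 = 1/8, a_5 = 0.

a_(n+2) = (-2 n(n-1) + n - 1) / ((n+1)(n+2)) * a_n; check: a_0 = 1, a_1 = -1, a_2 = -1/2, a_3 = 0, a_4 = 1/8, a_5 = 0


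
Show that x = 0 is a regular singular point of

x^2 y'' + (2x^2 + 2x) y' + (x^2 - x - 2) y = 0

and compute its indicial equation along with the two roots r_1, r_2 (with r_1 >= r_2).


Divide by x^2 to reach normal form y'' + P_1(x) y' + P_2(x) y = 0 with P_1(x) = 2 + 2/x and P_2(x) = 1 - 1/x - 2/x^2.
x = 0 is a singular point because the y'-coefficient 2 + 2/x has a pole at x = 0 and the y-coefficient 1 - 1/x - 2/x^2 has a pole at x = 0.
It is a regular singular point because x P_1(x) = p(x) = 2x + 2 and x^2 P_2(x) = q(x) = x^2 - x - 2 are polynomials, hence analytic at x = 0.
p(0) = 2,  q(0) = -2.
Indicial equation: r(r-1) + p(0) r + q(0) = 0, i.e. r^2 + (p(0) - 1) r + q(0) = 0, i.e. r^2 + 1 r - 2 = 0.
Discriminant: (1)^2 - 4(-2) = 9, so r = (-1 ± 3)/2.
Solving: r_1 = 1, r_2 = -2.

indicial: r^2 + 1 r - 2 = 0; roots r_1 = 1, r_2 = -2


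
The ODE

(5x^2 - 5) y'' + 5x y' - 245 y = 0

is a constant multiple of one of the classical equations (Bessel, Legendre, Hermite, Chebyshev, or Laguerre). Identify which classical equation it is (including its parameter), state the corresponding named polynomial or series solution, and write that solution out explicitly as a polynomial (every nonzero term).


All three coefficients share the factor -5; dividing through by -5 gives  (1 - x^2) y'' - x y' + 49 y = 0.
This matches the Chebyshev equation (1 - x^2) y'' - x y' + n^2 y = 0 (note the -x y' term, not -2x y') with n^2 = 49, so n = 7; the polynomial solution is T_7(x).
With y = sum_k a_k x^k, matching x^k gives (k+2)(k+1) a_{k+2} = (k^2 - n^2) a_k = (k - 7)(k + 7) a_k. The right side vanishes at k = 7, so the series with the parity of 7 terminates at degree 7.
Standard normalization: leading coefficient of T_n is 2^(n-1), so a_7 = 2^6 = 64. Work downward with a_k = (k+1)(k+2) a_{k+2} / ((k - 7)(k + 7)):
  a_5 = (6)(7)(64) / ((5 - 7)(5 + 7)) = 2688/(-24) = -112
  a_3 = (4)(5)(-112) / ((3 - 7)(3 + 7)) = -2240/(-40) = 56
  a_1 = (2)(3)(56) / ((1 - 7)(1 + 7)) = 336/(-48) = -7
Hence T_7(x) = 64 x^7 - 112 x^5 + 56 x^3 - 7 x.

T_7(x); series = 64 x^7 - 112 x^5 + 56 x^3 - 7 x


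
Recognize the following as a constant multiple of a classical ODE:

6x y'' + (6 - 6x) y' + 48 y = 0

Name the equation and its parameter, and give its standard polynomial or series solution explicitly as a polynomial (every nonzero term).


All three coefficients share the factor 6; dividing through by 6 gives  x y'' + (1 - x) y' + 8 y = 0.
This matches the Laguerre equation x y'' + (1 - x) y' + n y = 0 with n = 8; the polynomial solution is L_8(x).
With y = sum_k a_k x^k, matching x^k gives (k+1)k a_{k+1} + (k+1) a_{k+1} - k a_k + n a_k = 0, i.e. (k+1)^2 a_{k+1} = (k - n) a_k = (k - 8) a_k. The right side vanishes at k = 8, so the series terminates at degree 8.
Standard normalization L_n(0) = 1 gives a_0 = 1. Work upward with a_{k+1} = (k - 8) a_k / (k+1)^2:
  a_1 = (0 - 8)(1) / 1^2 = -8/1 = -8
  a_2 = (1 - 8)(-8) / 2^2 = 56/4 = 14
  a_3 = (2 - 8)(14) / 3^2 = -84/9 = -28/3
  a_4 = (3 - 8)(-28/3) / 4^2 = (140/3)/16 = 35/12
  a_5 = (4 - 8)(35/12) / 5^2 = (-35/3)/25 = -7/15
  a_6 = (5 - 8)(-7/15) / 6^2 = (7/5)/36 = 7/180
  a_7 = (6 - 8)(7/180) / 7^2 = (-7/90)/49 = -1/630
  a_8 = (7 - 8)(-1/630) / 8^2 = (1/630)/64 = 1/40320
Hence L_8(x) = x^8/40320 - x^7/630 + 7 x^6/180 - 7 x^5/15 + 35 x^4/12 - 28 x^3/3 + 14 x^2 - 8 x + 1.

L_8(x); series = x^8/40320 - x^7/630 + 7 x^6/180 - 7 x^5/15 + 35 x^4/12 - 28 x^3/3 + 14 x^2 - 8 x + 1


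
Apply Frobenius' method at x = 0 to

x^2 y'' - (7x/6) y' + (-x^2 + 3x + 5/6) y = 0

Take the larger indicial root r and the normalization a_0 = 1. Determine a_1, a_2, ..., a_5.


Write in Frobenius form y'' + (p(x)/x) y' + (q(x)/x^2) y = 0:
  p(x) = -7/6,  q(x) = -x^2 + 3x + 5/6.
Indicial equation: r(r-1) + (-7/6) r + (5/6) = 0 -> roots r_1 = 5/3, r_2 = 1/2.
Take r = r_1 = 5/3. Let y(x) = x^r sum_{n>=0} a_n x^n with a_0 = 1.
Substitute y = x^r sum a_n x^n and match x^{r+n}. The recurrence is
  D(n) a_n + 3 a_{n-1} - 1 a_{n-2} = 0,  where D(n) = (r+n)(r+n-1) + (-7/6)(r+n) + (5/6).
  a_n = [-3 a_{n-1} + 1 a_{n-2}] / D(n).
Since the indicial polynomial factors as (r - r_1)(r - r_2), D(n) = (r_1 + n - r_1)(r_1 + n - r_2) = n(n + 7/6).
Evaluating step by step (a_0 = 1):
  n = 1: D(1) = 1(1 + 7/6) = 13/6; numerator = -3(1) = -3; a_1 = (-3)/(13/6) = -18/13
  n = 2: D(2) = 2(2 + 7/6) = 19/3; numerator = -3(-18/13) + 1(1) = 67/13; a_2 = (67/13)/(19/3) = 201/247
  n = 3: D(3) = 3(3 + 7/6) = 25/2; numerator = -3(201/247) + 1(-18/13) = -945/247; a_3 = (-945/247)/(25/2) = -378/1235
  n = 4: D(4) = 4(4 + 7/6) = 62/3; numerator = -3(-378/1235) + 1(201/247) = 2139/1235; a_4 = (2139/1235)/(62/3) = 207/2470
  n = 5: D(5) = 5(5 + 7/6) = 185/6; numerator = -3(207/2470) + 1(-378/1235) = -1377/2470; a_5 = (-1377/2470)/(185/6) = -4131/228475

r = 5/3; a_0 = 1; a_1 = -18/13; a_2 = 201/247; a_3 = -378/1235; a_4 = 207/2470; a_5 = -4131/228475


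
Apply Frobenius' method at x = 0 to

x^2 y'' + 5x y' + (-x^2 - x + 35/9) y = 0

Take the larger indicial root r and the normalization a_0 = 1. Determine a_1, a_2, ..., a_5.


Write in Frobenius form y'' + (p(x)/x) y' + (q(x)/x^2) y = 0:
  p(x) = 5,  q(x) = -x^2 - x + 35/9.
Indicial equation: r(r-1) + (5) r + (35/9) = 0 -> roots r_1 = -5/3, r_2 = -7/3.
Take r = r_1 = -5/3. Let y(x) = x^r sum_{n>=0} a_n x^n with a_0 = 1.
Substitute y = x^r sum a_n x^n and match x^{r+n}. The recurrence is
  D(n) a_n - 1 a_{n-1} - 1 a_{n-2} = 0,  where D(n) = (r+n)(r+n-1) + (5)(r+n) + (35/9).
  a_n = [1 a_{n-1} + 1 a_{n-2}] / D(n).
Since the indicial polynomial factors as (r - r_1)(r - r_2), D(n) = (r_1 + n - r_1)(r_1 + n - r_2) = n(n + 2/3).
Evaluating step by step (a_0 = 1):
  n = 1: D(1) = 1(1 + 2/3) = 5/3; numerator = 1(1) = 1; a_1 = (1)/(5/3) = 3/5
  n = 2: D(2) = 2(2 + 2/3) = 16/3; numerator = 1(3/5) + 1(1) = 8/5; a_2 = (8/5)/(16/3) = 3/10
  n = 3: D(3) = 3(3 + 2/3) = 11; numerator = 1(3/10) + 1(3/5) = 9/10; a_3 = (9/10)/(11) = 9/110
  n = 4: D(4) = 4(4 + 2/3) = 56/3; numerator = 1(9/110) + 1(3/10) = 21/55; a_4 = (21/55)/(56/3) = 9/440
  n = 5: D(5) = 5(5 + 2/3) = 85/3; numerator = 1(9/440) + 1(9/110) = 9/88; a_5 = (9/88)/(85/3) = 27/7480

r = -5/3; a_0 = 1; a_1 = 3/5; a_2 = 3/10; a_3 = 9/110; a_4 = 9/440; a_5 = 27/7480


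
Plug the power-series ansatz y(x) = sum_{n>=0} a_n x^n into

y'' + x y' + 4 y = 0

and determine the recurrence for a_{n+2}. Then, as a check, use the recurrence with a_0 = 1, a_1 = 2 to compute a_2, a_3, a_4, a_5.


Substitute y = sum_n a_n x^n.
y''(x) has coefficient (n+2)(n+1) a_{n+2} at x^n;
x y'(x) has coefficient n a_n at x^n (shift);
4 y(x) has coefficient 4 a_n at x^n.
Matching x^n: (n+2)(n+1) a_{n+2} + (n + 4) a_n = 0.
Thus a_{n+2} = (-n - 4) / ((n+1)(n+2)) * a_n.

Check with a_0 = 1, a_1 = 2 (apply the recurrence for n = 0, 1, 2, 3): a_0 = 1, a_1 = 2, a_2 = -2, a_3 = -5/3, a_4 = 1, a_5 = 7/12.

a_(n+2) = (-n - 4) / ((n+1)(n+2)) * a_n; check: a_0 = 1, a_1 = 2, a_2 = -2, a_3 = -5/3, a_4 = 1, a_5 = 7/12


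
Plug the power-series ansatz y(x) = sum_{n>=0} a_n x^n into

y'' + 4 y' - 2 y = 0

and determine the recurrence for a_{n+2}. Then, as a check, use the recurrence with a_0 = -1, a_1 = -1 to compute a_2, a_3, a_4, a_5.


Substitute y = sum_n a_n x^n.
y''(x) has coefficient (n+2)(n+1) a_{n+2} at x^n;
4 y'(x) has coefficient 4 (n+1) a_{n+1} at x^n;
-2 y(x) has coefficient -2 a_n at x^n.
Matching x^n: (n+2)(n+1) a_{n+2} + 4 (n+1) a_{n+1} - 2 a_n = 0.
Thus a_{n+2} = [-4 (n+1) a_{n+1} + 2 a_n] / ((n+1)(n+2)).

Check with a_0 = -1, a_1 = -1 (apply the recurrence for n = 0, 1, 2, 3): a_0 = -1, a_1 = -1, a_2 = 1, a_3 = -5/3, a_4 = 11/6, a_5 = -49/30.

a_(n+2) = [-4 (n+1) a_(n+1) + 2 a_n] / ((n+1)(n+2)); check: a_0 = -1, a_1 = -1, a_2 = 1, a_3 = -5/3, a_4 = 11/6, a_5 = -49/30


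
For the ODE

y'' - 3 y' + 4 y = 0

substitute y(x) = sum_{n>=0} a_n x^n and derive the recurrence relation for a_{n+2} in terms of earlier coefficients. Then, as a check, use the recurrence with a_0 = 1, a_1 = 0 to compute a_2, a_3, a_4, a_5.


Substitute y = sum_n a_n x^n.
y''(x) has coefficient (n+2)(n+1) a_{n+2} at x^n;
-3 y'(x) has coefficient -3 (n+1) a_{n+1} at x^n;
4 y(x) has coefficient 4 a_n at x^n.
Matching x^n: (n+2)(n+1) a_{n+2} - 3 (n+1) a_{n+1} + 4 a_n = 0.
Thus a_{n+2} = [3 (n+1) a_{n+1} - 4 a_n] / ((n+1)(n+2)).

Check with a_0 = 1, a_1 = 0 (apply the recurrence for n = 0, 1, 2, 3): a_0 = 1, a_1 = 0, a_2 = -2, a_3 = -2, a_4 = -5/6, a_5 = -1/10.

a_(n+2) = [3 (n+1) a_(n+1) - 4 a_n] / ((n+1)(n+2)); check: a_0 = 1, a_1 = 0, a_2 = -2, a_3 = -2, a_4 = -5/6, a_5 = -1/10


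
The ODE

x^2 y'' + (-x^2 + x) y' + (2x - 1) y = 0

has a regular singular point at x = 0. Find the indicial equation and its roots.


Divide by x^2 to reach normal form y'' + P_1(x) y' + P_2(x) y = 0 with P_1(x) = -1 + 1/x and P_2(x) = 2/x - 1/x^2.
x = 0 is a singular point because the y'-coefficient -1 + 1/x has a pole at x = 0 and the y-coefficient 2/x - 1/x^2 has a pole at x = 0.
It is a regular singular point because x P_1(x) = p(x) = 1 - x and x^2 P_2(x) = q(x) = 2x - 1 are polynomials, hence analytic at x = 0.
p(0) = 1,  q(0) = -1.
Indicial equation: r(r-1) + p(0) r + q(0) = 0, i.e. r^2 + (p(0) - 1) r + q(0) = 0, i.e. r^2 - 1 = 0.
Discriminant: (0)^2 - 4(-1) = 4, so r = (0 ± 2)/2.
Solving: r_1 = 1, r_2 = -1.

indicial: r^2 - 1 = 0; roots r_1 = 1, r_2 = -1


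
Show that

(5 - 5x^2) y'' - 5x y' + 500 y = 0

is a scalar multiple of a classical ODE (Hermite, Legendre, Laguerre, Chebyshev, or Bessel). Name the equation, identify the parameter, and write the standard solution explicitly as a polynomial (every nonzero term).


All three coefficients share the factor 5; dividing through by 5 gives  (1 - x^2) y'' - x y' + 100 y = 0.
This matches the Chebyshev equation (1 - x^2) y'' - x y' + n^2 y = 0 (note the -x y' term, not -2x y') with n^2 = 100, so n = 10; the polynomial solution is T_10(x).
With y = sum_k a_k x^k, matching x^k gives (k+2)(k+1) a_{k+2} = (k^2 - n^2) a_k = (k - 10)(k + 10) a_k. The right side vanishes at k = 10, so the series with the parity of 10 terminates at degree 10.
Standard normalization: leading coefficient of T_n is 2^(n-1), so a_10 = 2^9 = 512. Work downward with a_k = (k+1)(k+2) a_{k+2} / ((k - 10)(k + 10)):
  a_8 = (9)(10)(512) / ((8 - 10)(8 + 10)) = 46080/(-36) = -1280
  a_6 = (7)(8)(-1280) / ((6 - 10)(6 + 10)) = -71680/(-64) = 1120
  a_4 = (5)(6)(1120) / ((4 - 10)(4 + 10)) = 33600/(-84) = -400
  a_2 = (3)(4)(-400) / ((2 - 10)(2 + 10)) = -4800/(-96) = 50
  a_0 = (1)(2)(50) / ((0 - 10)(0 + 10)) = 100/(-100) = -1
Hence T_10(x) = 512 x^10 - 1280 x^8 + 1120 x^6 - 400 x^4 + 50 x^2 - 1.

T_10(x); series = 512 x^10 - 1280 x^8 + 1120 x^6 - 400 x^4 + 50 x^2 - 1


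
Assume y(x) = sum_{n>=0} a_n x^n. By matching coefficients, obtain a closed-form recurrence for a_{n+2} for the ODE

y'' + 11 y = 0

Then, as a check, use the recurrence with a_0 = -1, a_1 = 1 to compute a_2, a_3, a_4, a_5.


Substitute y = sum_n a_n x^n into y'' + (const) y = 0.
y''(x) = sum_{n>=0} (n+2)(n+1) a_{n+2} x^n.
The ODE becomes sum_n [(n+2)(n+1) a_{n+2} + 11 a_n] x^n = 0.
Setting each coefficient to zero gives the recurrence:
  (n+2)(n+1) a_{n+2} + 11 a_n = 0,
  a_{n+2} = -11 / ((n+1)(n+2)) a_n.

Check with a_0 = -1, a_1 = 1 (apply the recurrence for n = 0, 1, 2, 3): a_0 = -1, a_1 = 1, a_2 = 11/2, a_3 = -11/6, a_4 = -121/24, a_5 = 121/120.

a_{n+2} = -11/((n+1)(n+2)) * a_n; check: a_0 = -1, a_1 = 1, a_2 = 11/2, a_3 = -11/6, a_4 = -121/24, a_5 = 121/120
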